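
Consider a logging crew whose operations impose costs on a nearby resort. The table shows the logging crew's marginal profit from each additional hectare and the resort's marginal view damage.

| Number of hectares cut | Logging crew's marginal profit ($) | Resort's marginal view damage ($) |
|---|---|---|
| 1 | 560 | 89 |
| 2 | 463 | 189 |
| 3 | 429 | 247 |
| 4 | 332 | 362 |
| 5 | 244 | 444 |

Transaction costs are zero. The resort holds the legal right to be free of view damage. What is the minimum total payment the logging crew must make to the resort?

$525

Efficient level: marginal profit ≥ marginal view damage through level 3, so k* = 3.
With the resort holding the right, the logging crew must at least compensate total damage at k*: 89 + 189 + 247 = 525.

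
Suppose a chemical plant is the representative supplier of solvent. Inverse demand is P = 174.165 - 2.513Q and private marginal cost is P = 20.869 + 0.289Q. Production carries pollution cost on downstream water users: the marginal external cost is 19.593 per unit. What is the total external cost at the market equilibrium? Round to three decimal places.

Market equilibrium (private): 20.869 + 0.289Q = 174.165 - 2.513Q → Q_m = 54.7095.
Total external cost = MEC × Q_m = 19.593 × 54.7095 = 1071.9232.

1071.923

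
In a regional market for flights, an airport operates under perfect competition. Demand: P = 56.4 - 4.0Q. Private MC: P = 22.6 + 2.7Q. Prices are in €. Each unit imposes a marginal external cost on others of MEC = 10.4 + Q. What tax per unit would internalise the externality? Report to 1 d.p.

Social marginal cost = private MC + MEC = 33.0 + 3.7Q.
Set SMC = demand: 33.0 + 3.7Q = 56.4 - 4.0Q → Q* = 3.0390.
The Pigouvian tax equals MEC at Q*: 10.4 + 1.0×3.0390 = 13.4390.

tax = €13.4 per unit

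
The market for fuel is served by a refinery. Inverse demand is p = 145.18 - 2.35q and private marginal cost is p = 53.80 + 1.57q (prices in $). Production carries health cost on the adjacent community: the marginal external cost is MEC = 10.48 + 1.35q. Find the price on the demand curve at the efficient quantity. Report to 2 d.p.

Social marginal cost = private MC + MEC = 64.28 + 2.92q.
Set SMC = demand: 64.28 + 2.92q = 145.18 - 2.35q → q* = 15.3510.
Consumer price on the demand curve at q*: 145.18 − 2.35×15.3510 = 109.1052.

P = $109.11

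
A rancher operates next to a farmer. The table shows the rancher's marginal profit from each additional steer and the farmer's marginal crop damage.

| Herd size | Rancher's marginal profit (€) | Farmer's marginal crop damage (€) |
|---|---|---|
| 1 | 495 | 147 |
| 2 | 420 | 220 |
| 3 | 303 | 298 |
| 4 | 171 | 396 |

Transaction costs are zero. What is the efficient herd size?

3

Bargaining reaches the level where marginal profit last exceeds marginal crop damage.
That holds through level 3 (303 ≥ 298) but not at 4 (171 < 396).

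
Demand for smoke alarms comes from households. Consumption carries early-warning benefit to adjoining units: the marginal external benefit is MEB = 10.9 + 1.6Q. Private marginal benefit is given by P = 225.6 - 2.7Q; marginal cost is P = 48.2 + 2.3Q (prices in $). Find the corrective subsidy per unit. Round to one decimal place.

subsidy = $99.5 per unit

Social marginal benefit = demand + MEB = 236.5 - 1.1Q.
Set SMB = MC: 236.5 - 1.1Q = 48.2 + 2.3Q → Q* = 55.3824.
The Pigouvian subsidy equals MEB at Q*: 10.9 + 1.6×55.3824 = 99.5118.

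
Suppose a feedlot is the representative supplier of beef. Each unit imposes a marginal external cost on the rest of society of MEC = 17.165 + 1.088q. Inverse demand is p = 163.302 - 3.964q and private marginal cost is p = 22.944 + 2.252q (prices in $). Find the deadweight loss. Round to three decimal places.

Market equilibrium (private): 22.944 + 2.252q = 163.302 - 3.964q → q_m = 22.5801.
Social marginal cost = private MC + MEC = 40.109 + 3.340q.
Set SMC = demand: 40.109 + 3.340q = 163.302 - 3.964q → q* = 16.8665.
The welfare-loss triangle has base |q_m − q*| and height MEC(q_m) (the vertical gap between SMC and demand is zero at q* and MEC at q_m).
DWL = ½ × 5.7136 × 41.7322 = 119.2205.

DWL = $119.221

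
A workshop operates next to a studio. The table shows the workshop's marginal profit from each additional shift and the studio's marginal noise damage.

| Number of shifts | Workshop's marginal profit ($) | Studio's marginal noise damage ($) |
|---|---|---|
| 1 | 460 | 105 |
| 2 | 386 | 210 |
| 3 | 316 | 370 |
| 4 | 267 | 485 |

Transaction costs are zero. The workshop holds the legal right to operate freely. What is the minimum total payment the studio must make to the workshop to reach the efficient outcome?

$583

Left alone the workshop would choose level 4 (marginal profit stays positive).
Efficient level: k* = 2 (marginal profit ≥ marginal noise damage through 2).
The studio must at least cover the workshop's forgone profit from cutting 4→2: 316 + 267 = 583.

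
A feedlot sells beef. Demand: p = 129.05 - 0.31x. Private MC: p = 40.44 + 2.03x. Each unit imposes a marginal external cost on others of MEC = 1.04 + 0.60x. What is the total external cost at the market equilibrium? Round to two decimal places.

469.57

Market equilibrium (private): 40.44 + 2.03x = 129.05 - 0.31x → x_m = 37.8675.
Total external cost = ∫₀^{x_m} (1.04 + 0.60x) dx = 1.04×37.8675 + ½×0.60×37.8675² = 469.5665.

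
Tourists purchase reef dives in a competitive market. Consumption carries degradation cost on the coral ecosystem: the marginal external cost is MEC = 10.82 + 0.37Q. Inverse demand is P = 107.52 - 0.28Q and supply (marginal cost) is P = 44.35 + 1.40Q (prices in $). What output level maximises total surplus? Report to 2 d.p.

Q* = 25.54

Social marginal benefit = demand − MEC = 96.70 - 0.65Q.
Set SMB = MC: 96.70 - 0.65Q = 44.35 + 1.40Q → Q* = 25.5366.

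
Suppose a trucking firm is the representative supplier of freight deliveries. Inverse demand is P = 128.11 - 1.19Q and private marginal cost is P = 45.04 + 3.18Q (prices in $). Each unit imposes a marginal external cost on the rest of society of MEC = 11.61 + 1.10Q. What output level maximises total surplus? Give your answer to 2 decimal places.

Q* = 13.06

Social marginal cost = private MC + MEC = 56.65 + 4.28Q.
Set SMC = demand: 56.65 + 4.28Q = 128.11 - 1.19Q → Q* = 13.0640.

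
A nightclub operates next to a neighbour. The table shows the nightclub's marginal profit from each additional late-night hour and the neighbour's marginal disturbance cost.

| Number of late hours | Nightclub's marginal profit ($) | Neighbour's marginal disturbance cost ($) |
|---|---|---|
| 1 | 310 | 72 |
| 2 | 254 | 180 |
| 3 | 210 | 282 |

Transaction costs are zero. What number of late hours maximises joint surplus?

Bargaining reaches the level where marginal profit last exceeds marginal disturbance cost.
That holds through level 2 (254 ≥ 180) but not at 3 (210 < 282).

2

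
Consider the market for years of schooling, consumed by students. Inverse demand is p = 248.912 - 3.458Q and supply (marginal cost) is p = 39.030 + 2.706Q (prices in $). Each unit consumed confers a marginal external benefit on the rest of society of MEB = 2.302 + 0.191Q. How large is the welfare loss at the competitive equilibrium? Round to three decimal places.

Market equilibrium (private): 39.030 + 2.706Q = 248.912 - 3.458Q → Q_m = 34.0496.
Social marginal benefit = demand + MEB = 251.214 - 3.267Q.
Set SMB = MC: 251.214 - 3.267Q = 39.030 + 2.706Q → Q* = 35.5239.
Height of the DWL triangle at Q_m is SMB(Q_m) − MC(Q_m) = MEB(Q_m) = 8.8055.
DWL = ½ × 1.4743 × 8.8055 = 6.4910.

DWL = $6.491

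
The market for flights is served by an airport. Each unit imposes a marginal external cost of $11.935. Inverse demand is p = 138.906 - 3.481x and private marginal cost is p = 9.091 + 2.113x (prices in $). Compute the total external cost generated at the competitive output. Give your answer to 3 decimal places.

Market equilibrium (private): 9.091 + 2.113x = 138.906 - 3.481x → x_m = 23.2061.
Total external cost = MEC × x_m = 11.935 × 23.2061 = 276.9648.

$276.965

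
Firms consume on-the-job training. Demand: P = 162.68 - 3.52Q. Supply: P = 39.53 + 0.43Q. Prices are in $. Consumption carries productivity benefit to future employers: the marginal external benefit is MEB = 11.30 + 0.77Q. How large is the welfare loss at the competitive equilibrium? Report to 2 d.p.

DWL = $196.00

Market equilibrium (private): 39.53 + 0.43Q = 162.68 - 3.52Q → Q_m = 31.1772.
Social marginal benefit = demand + MEB = 173.98 - 2.75Q.
Set SMB = MC: 173.98 - 2.75Q = 39.53 + 0.43Q → Q* = 42.2799.
The loss is the area between SMB and MC from Q* to Q_m; with linear curves that's a triangle of height MEB(Q_m).
DWL = ½ × 11.1027 × 35.3065 = 195.9987.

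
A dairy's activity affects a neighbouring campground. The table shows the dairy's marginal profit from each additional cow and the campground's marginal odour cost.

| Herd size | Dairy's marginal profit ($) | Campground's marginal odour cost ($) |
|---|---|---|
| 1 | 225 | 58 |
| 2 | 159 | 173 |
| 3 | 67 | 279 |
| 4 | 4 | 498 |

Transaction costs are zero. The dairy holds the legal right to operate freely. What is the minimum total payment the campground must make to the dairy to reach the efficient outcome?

Left alone the dairy would choose level 4 (marginal profit stays positive).
Efficient level: k* = 1 (marginal profit ≥ marginal odour cost through 1).
The campground must at least cover the dairy's forgone profit from cutting 4→1: 159 + 67 + 4 = 230.

$230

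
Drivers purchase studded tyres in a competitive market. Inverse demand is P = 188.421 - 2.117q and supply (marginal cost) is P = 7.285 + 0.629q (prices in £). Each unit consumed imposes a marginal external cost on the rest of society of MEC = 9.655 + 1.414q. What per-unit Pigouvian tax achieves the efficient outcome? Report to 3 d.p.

tax = £67.942 per unit

Social marginal benefit = demand − MEC = 178.766 - 3.531q.
Set SMB = MC: 178.766 - 3.531q = 7.285 + 0.629q → q* = 41.2214.
The Pigouvian tax equals MEC at q*: 9.655 + 1.414×41.2214 = 67.9421.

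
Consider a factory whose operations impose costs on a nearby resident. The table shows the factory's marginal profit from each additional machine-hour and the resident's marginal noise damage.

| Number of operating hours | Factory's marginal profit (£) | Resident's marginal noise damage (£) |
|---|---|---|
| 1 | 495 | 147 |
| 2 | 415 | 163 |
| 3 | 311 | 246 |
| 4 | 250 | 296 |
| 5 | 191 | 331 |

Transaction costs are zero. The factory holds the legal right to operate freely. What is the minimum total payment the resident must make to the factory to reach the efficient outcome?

Left alone the factory would choose level 5 (marginal profit stays positive).
Efficient level: k* = 3 (marginal profit ≥ marginal noise damage through 3).
The resident must at least cover the factory's forgone profit from cutting 5→3: 250 + 191 = 441.

£441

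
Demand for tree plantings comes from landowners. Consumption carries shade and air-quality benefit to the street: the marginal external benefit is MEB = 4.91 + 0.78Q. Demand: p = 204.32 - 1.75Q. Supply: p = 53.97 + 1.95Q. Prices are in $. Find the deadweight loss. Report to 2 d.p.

Market equilibrium (private): 53.97 + 1.95Q = 204.32 - 1.75Q → Q_m = 40.6351.
Social marginal benefit = demand + MEB = 209.23 - 0.97Q.
Set SMB = MC: 209.23 - 0.97Q = 53.97 + 1.95Q → Q* = 53.1712.
Height of the DWL triangle at Q_m is SMB(Q_m) − MC(Q_m) = MEB(Q_m) = 36.6054.
DWL = ½ × 12.5361 × 36.6054 = 229.4445.

DWL = $229.44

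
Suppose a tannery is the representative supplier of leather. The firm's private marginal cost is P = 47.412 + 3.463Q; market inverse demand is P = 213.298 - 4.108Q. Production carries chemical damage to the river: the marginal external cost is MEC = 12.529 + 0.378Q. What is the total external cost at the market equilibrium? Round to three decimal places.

Market equilibrium (private): 47.412 + 3.463Q = 213.298 - 4.108Q → Q_m = 21.9107.
Total external cost = ∫₀^{Q_m} (12.529 + 0.378Q) dQ = 12.529×21.9107 + ½×0.378×21.9107² = 365.2540.

365.254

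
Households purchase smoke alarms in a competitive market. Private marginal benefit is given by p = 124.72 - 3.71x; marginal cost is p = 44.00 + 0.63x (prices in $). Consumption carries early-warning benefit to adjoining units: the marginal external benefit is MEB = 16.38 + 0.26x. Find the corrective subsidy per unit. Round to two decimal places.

subsidy = $22.57 per unit

Social marginal benefit = demand + MEB = 141.10 - 3.45x.
Set SMB = MC: 141.10 - 3.45x = 44.00 + 0.63x → x* = 23.7990.
The Pigouvian subsidy equals MEB at x*: 16.38 + 0.26×23.7990 = 22.5677.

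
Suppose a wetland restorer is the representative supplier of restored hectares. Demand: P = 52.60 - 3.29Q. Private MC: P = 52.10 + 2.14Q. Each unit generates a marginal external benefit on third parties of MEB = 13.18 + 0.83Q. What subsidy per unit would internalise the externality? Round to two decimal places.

subsidy = 15.65 per unit

Social marginal cost = private MC − MEB = 38.92 + 1.31Q.
Set SMC = demand: 38.92 + 1.31Q = 52.60 - 3.29Q → Q* = 2.9739.
The Pigouvian subsidy equals MEB at Q*: 13.18 + 0.83×2.9739 = 15.6483.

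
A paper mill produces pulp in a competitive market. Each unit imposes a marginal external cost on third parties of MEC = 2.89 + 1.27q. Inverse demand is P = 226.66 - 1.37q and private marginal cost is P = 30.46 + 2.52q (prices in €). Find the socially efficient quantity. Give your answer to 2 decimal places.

q* = 37.46

Social marginal cost = private MC + MEC = 33.35 + 3.79q.
Set SMC = demand: 33.35 + 3.79q = 226.66 - 1.37q → q* = 37.4632.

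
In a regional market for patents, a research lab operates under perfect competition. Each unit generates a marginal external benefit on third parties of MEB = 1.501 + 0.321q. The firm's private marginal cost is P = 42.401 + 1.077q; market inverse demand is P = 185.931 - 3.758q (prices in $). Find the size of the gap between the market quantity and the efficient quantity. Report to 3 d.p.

2.444 units

Market equilibrium (private): 42.401 + 1.077q = 185.931 - 3.758q → q_m = 29.6856.
Social marginal cost = private MC − MEB = 40.900 + 0.756q.
Set SMC = demand: 40.900 + 0.756q = 185.931 - 3.758q → q* = 32.1292.
Gap = |29.6856 − 32.1292| = 2.4436.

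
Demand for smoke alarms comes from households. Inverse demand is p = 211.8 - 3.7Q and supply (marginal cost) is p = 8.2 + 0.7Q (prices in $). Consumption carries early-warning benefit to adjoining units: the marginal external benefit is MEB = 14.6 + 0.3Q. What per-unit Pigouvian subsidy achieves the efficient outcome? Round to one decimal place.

subsidy = $30.6 per unit

Social marginal benefit = demand + MEB = 226.4 - 3.4Q.
Set SMB = MC: 226.4 - 3.4Q = 8.2 + 0.7Q → Q* = 53.2195.
The Pigouvian subsidy equals MEB at Q*: 14.6 + 0.3×53.2195 = 30.5659.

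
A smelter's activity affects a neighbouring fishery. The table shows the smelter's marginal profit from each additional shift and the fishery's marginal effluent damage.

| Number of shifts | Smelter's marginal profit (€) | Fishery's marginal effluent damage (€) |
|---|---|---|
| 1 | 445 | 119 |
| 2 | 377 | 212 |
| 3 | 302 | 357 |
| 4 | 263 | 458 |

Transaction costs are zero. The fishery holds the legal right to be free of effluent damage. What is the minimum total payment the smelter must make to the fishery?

Efficient level: marginal profit ≥ marginal effluent damage through level 2, so k* = 2.
With the fishery holding the right, the smelter must at least compensate total damage at k*: 119 + 212 = 331.

€331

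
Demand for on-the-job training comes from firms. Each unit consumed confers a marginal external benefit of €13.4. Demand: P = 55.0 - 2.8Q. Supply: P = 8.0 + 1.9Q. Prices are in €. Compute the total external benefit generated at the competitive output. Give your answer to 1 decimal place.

Market equilibrium (private): 8.0 + 1.9Q = 55.0 - 2.8Q → Q_m = 10.0000.
Total external benefit = MEB × Q_m = 13.4 × 10.0000 = 134.0000.

€134.0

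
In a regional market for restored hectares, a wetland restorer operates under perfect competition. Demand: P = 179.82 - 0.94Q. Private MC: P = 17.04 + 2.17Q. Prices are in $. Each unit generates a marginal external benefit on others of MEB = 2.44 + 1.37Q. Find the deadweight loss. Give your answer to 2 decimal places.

DWL = $1579.82

Market equilibrium (private): 17.04 + 2.17Q = 179.82 - 0.94Q → Q_m = 52.3408.
Social marginal cost = private MC − MEB = 14.60 + 0.80Q.
Set SMC = demand: 14.60 + 0.80Q = 179.82 - 0.94Q → Q* = 94.9540.
Between Q* and Q_m the wedge demand − SMC runs linearly from 0 to MEB(Q_m), so the loss is a triangle.
DWL = ½ × 42.6132 × 74.1469 = 1579.8183.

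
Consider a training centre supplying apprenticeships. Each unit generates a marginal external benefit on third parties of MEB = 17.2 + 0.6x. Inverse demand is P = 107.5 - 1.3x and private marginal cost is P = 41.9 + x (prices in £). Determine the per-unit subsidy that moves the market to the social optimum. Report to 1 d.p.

Social marginal cost = private MC − MEB = 24.7 + 0.4x.
Set SMC = demand: 24.7 + 0.4x = 107.5 - 1.3x → x* = 48.7059.
The Pigouvian subsidy equals MEB at x*: 17.2 + 0.6×48.7059 = 46.4235.

subsidy = £46.4 per unit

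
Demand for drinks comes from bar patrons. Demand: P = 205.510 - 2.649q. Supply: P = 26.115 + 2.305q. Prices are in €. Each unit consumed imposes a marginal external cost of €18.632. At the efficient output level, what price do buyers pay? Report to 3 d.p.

P = €119.547

Social marginal benefit = demand − MEC = 186.878 - 2.649q.
Set SMB = MC: 186.878 - 2.649q = 26.115 + 2.305q → q* = 32.4512.
Consumer price on the demand curve at q*: 205.510 − 2.649×32.4512 = 119.5468.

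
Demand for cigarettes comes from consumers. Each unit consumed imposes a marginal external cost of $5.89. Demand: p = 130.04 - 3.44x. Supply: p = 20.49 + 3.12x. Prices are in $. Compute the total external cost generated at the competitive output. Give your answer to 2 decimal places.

$98.36

Market equilibrium (private): 20.49 + 3.12x = 130.04 - 3.44x → x_m = 16.6997.
Total external cost = MEC × x_m = 5.89 × 16.6997 = 98.3612.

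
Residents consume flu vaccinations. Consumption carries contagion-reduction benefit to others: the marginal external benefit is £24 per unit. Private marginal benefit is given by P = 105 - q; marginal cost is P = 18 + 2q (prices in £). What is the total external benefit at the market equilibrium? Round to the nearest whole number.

£696

Market equilibrium (private): 18 + 2q = 105 - q → q_m = 29.0000.
Total external benefit = MEB × q_m = 24 × 29.0000 = 696.0000.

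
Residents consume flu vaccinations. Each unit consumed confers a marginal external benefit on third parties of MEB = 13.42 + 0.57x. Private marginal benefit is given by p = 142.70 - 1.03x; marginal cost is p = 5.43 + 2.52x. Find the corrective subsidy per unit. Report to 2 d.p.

Social marginal benefit = demand + MEB = 156.12 - 0.46x.
Set SMB = MC: 156.12 - 0.46x = 5.43 + 2.52x → x* = 50.5671.
The Pigouvian subsidy equals MEB at x*: 13.42 + 0.57×50.5671 = 42.2432.

subsidy = 42.24 per unit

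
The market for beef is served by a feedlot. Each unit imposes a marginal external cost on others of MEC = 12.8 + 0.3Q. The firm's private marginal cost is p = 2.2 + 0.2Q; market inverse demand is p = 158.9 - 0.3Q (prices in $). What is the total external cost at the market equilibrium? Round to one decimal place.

$18744.5

Market equilibrium (private): 2.2 + 0.2Q = 158.9 - 0.3Q → Q_m = 313.4000.
Total external cost = ∫₀^{Q_m} (12.8 + 0.3Q) dQ = 12.8×313.4000 + ½×0.3×313.4000² = 18744.4540.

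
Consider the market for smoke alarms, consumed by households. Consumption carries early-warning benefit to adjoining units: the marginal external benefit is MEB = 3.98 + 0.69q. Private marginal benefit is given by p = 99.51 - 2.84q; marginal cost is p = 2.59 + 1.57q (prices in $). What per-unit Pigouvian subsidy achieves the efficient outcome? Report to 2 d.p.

subsidy = $22.70 per unit

Social marginal benefit = demand + MEB = 103.49 - 2.15q.
Set SMB = MC: 103.49 - 2.15q = 2.59 + 1.57q → q* = 27.1237.
The Pigouvian subsidy equals MEB at q*: 3.98 + 0.69×27.1237 = 22.6954.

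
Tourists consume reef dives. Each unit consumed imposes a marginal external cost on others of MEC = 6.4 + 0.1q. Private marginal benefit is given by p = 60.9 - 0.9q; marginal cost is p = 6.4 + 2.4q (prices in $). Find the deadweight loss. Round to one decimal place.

Market equilibrium (private): 6.4 + 2.4q = 60.9 - 0.9q → q_m = 16.5152.
Social marginal benefit = demand − MEC = 54.5 - q.
Set SMB = MC: 54.5 - q = 6.4 + 2.4q → q* = 14.1471.
The loss is the area between SMB and MC from q* to q_m; with linear curves that's a triangle of height MEC(q_m).
DWL = ½ × 2.3681 × 8.0515 = 9.5334.

DWL = $9.5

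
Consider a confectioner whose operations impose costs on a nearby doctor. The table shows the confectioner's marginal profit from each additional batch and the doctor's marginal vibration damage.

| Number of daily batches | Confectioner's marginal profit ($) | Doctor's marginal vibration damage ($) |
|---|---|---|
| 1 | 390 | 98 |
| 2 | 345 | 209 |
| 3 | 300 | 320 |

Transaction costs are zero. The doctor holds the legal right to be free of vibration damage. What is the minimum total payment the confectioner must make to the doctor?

$307

Efficient level: marginal profit ≥ marginal vibration damage through level 2, so k* = 2.
With the doctor holding the right, the confectioner must at least compensate total damage at k*: 98 + 209 = 307.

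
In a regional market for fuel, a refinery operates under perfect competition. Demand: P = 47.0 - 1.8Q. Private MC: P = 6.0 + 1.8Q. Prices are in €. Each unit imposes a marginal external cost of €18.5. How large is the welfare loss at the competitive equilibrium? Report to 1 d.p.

DWL = €47.5

Market equilibrium (private): 6.0 + 1.8Q = 47.0 - 1.8Q → Q_m = 11.3889.
Social marginal cost = private MC + MEC = 24.5 + 1.8Q.
Set SMC = demand: 24.5 + 1.8Q = 47.0 - 1.8Q → Q* = 6.2500.
The loss is the area between SMC and demand from Q* to Q_m; with linear curves that's a triangle of height MEC(Q_m).
DWL = ½ × 5.1389 × 18.5000 = 47.5348.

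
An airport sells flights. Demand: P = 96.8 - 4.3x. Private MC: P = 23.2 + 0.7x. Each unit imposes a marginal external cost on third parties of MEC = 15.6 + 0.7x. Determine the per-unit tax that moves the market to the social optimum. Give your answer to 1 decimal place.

Social marginal cost = private MC + MEC = 38.8 + 1.4x.
Set SMC = demand: 38.8 + 1.4x = 96.8 - 4.3x → x* = 10.1754.
The Pigouvian tax equals MEC at x*: 15.6 + 0.7×10.1754 = 22.7228.

tax = 22.7 per unit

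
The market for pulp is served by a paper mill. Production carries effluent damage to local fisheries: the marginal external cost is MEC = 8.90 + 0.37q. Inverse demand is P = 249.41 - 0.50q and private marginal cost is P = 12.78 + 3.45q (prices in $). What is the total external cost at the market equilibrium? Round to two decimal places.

$1197.09

Market equilibrium (private): 12.78 + 3.45q = 249.41 - 0.50q → q_m = 59.9063.
Total external cost = ∫₀^{q_m} (8.90 + 0.37q) dq = 8.90×59.9063 + ½×0.37×59.9063² = 1197.0876.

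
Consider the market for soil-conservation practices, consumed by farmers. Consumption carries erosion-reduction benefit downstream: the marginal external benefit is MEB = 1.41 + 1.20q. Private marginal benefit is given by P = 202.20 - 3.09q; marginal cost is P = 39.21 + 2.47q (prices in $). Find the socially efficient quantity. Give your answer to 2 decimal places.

Social marginal benefit = demand + MEB = 203.61 - 1.89q.
Set SMB = MC: 203.61 - 1.89q = 39.21 + 2.47q → q* = 37.7064.

q* = 37.71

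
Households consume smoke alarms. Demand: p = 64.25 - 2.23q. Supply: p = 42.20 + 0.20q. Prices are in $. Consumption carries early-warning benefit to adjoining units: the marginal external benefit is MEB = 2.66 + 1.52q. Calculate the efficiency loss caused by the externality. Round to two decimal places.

Market equilibrium (private): 42.20 + 0.20q = 64.25 - 2.23q → q_m = 9.0741.
Social marginal benefit = demand + MEB = 66.91 - 0.71q.
Set SMB = MC: 66.91 - 0.71q = 42.20 + 0.20q → q* = 27.1538.
Height of the DWL triangle at q_m is SMB(q_m) − MC(q_m) = MEB(q_m) = 16.4526.
DWL = ½ × 18.0797 × 16.4526 = 148.7290.

DWL = $148.73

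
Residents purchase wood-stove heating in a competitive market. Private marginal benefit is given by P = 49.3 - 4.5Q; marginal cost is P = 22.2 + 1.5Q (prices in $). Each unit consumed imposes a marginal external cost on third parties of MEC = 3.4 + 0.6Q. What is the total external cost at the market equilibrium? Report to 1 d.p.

Market equilibrium (private): 22.2 + 1.5Q = 49.3 - 4.5Q → Q_m = 4.5167.
Total external cost = ∫₀^{Q_m} (3.4 + 0.6Q) dQ = 3.4×4.5167 + ½×0.6×4.5167² = 21.4770.

$21.5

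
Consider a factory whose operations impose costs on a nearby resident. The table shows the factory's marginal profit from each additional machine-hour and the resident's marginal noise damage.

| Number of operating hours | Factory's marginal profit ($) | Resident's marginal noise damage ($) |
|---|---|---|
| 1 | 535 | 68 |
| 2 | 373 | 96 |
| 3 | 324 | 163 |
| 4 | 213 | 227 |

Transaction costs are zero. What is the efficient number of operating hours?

Bargaining reaches the level where marginal profit last exceeds marginal noise damage.
That holds through level 3 (324 ≥ 163) but not at 4 (213 < 227).

3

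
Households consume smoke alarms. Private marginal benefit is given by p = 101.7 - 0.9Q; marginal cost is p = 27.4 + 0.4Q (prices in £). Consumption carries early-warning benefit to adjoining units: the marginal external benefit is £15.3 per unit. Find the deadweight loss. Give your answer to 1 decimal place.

Market equilibrium (private): 27.4 + 0.4Q = 101.7 - 0.9Q → Q_m = 57.1538.
Social marginal benefit = demand + MEB = 117.0 - 0.9Q.
Set SMB = MC: 117.0 - 0.9Q = 27.4 + 0.4Q → Q* = 68.9231.
Height of the DWL triangle at Q_m is SMB(Q_m) − MC(Q_m) = MEB(Q_m) = 15.3000.
DWL = ½ × 11.7693 × 15.3000 = 90.0351.

DWL = £90.0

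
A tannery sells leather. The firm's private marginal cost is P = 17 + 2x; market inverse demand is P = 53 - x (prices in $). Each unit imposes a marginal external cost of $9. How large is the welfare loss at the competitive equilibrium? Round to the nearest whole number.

Market equilibrium (private): 17 + 2x = 53 - x → x_m = 12.0000.
Social marginal cost = private MC + MEC = 26 + 2x.
Set SMC = demand: 26 + 2x = 53 - x → x* = 9.0000.
Height of the DWL triangle at x_m is SMC(x_m) − demand(x_m) = MEC(x_m) = 9.0000.
DWL = ½ × 3.0000 × 9.0000 = 13.5000.

DWL = $14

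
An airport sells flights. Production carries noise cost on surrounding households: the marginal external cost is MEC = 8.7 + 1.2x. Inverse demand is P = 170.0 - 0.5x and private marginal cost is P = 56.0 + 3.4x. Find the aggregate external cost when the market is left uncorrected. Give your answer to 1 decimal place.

767.0

Market equilibrium (private): 56.0 + 3.4x = 170.0 - 0.5x → x_m = 29.2308.
Total external cost = ∫₀^{x_m} (8.7 + 1.2x) dx = 8.7×29.2308 + ½×1.2×29.2308² = 766.9718.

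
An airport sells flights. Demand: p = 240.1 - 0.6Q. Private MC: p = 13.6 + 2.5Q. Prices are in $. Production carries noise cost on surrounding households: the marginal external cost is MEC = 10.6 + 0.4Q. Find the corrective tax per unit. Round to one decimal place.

tax = $35.3 per unit

Social marginal cost = private MC + MEC = 24.2 + 2.9Q.
Set SMC = demand: 24.2 + 2.9Q = 240.1 - 0.6Q → Q* = 61.6857.
The Pigouvian tax equals MEC at Q*: 10.6 + 0.4×61.6857 = 35.2743.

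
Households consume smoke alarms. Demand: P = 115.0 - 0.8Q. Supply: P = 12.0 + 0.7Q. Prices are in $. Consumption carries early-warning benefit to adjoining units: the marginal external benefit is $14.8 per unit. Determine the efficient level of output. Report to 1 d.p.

Q* = 78.5

Social marginal benefit = demand + MEB = 129.8 - 0.8Q.
Set SMB = MC: 129.8 - 0.8Q = 12.0 + 0.7Q → Q* = 78.5333.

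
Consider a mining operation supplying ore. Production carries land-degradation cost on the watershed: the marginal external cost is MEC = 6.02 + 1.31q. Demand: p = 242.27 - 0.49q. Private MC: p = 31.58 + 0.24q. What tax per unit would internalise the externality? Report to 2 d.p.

Social marginal cost = private MC + MEC = 37.60 + 1.55q.
Set SMC = demand: 37.60 + 1.55q = 242.27 - 0.49q → q* = 100.3284.
The Pigouvian tax equals MEC at q*: 6.02 + 1.31×100.3284 = 137.4502.

tax = 137.45 per unit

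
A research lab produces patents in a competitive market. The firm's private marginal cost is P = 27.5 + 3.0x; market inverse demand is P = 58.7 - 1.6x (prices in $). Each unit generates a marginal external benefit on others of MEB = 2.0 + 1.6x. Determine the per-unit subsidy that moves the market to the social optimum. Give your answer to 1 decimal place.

Social marginal cost = private MC − MEB = 25.5 + 1.4x.
Set SMC = demand: 25.5 + 1.4x = 58.7 - 1.6x → x* = 11.0667.
The Pigouvian subsidy equals MEB at x*: 2.0 + 1.6×11.0667 = 19.7067.

subsidy = $19.7 per unit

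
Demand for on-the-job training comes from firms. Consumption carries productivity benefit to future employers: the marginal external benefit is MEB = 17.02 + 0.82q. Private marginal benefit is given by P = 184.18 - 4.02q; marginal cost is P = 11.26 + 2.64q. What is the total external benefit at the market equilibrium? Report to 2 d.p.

Market equilibrium (private): 11.26 + 2.64q = 184.18 - 4.02q → q_m = 25.9640.
Total external benefit = ∫₀^{q_m} (17.02 + 0.82q) dq = 17.02×25.9640 + ½×0.82×25.9640² = 718.3003.

718.30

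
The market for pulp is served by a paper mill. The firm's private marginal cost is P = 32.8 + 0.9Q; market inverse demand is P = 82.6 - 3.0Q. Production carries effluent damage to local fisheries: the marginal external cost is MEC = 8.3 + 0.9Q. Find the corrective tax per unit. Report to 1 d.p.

Social marginal cost = private MC + MEC = 41.1 + 1.8Q.
Set SMC = demand: 41.1 + 1.8Q = 82.6 - 3.0Q → Q* = 8.6458.
The Pigouvian tax equals MEC at Q*: 8.3 + 0.9×8.6458 = 16.0812.

tax = 16.1 per unit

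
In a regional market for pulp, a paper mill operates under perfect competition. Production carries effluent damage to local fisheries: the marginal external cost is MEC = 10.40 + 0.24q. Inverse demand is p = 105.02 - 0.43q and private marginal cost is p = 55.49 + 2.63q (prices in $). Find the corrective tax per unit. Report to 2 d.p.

tax = $13.25 per unit

Social marginal cost = private MC + MEC = 65.89 + 2.87q.
Set SMC = demand: 65.89 + 2.87q = 105.02 - 0.43q → q* = 11.8576.
The Pigouvian tax equals MEC at q*: 10.40 + 0.24×11.8576 = 13.2458.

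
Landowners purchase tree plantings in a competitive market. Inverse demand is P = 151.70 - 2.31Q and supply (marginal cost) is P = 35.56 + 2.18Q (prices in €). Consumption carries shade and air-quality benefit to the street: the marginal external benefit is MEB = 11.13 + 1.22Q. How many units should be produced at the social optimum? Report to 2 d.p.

Q* = 38.92

Social marginal benefit = demand + MEB = 162.83 - 1.09Q.
Set SMB = MC: 162.83 - 1.09Q = 35.56 + 2.18Q → Q* = 38.9205.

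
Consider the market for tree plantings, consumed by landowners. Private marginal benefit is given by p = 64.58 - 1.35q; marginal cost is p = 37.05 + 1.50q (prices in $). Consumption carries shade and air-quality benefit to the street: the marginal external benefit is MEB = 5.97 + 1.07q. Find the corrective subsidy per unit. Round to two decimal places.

Social marginal benefit = demand + MEB = 70.55 - 0.28q.
Set SMB = MC: 70.55 - 0.28q = 37.05 + 1.50q → q* = 18.8202.
The Pigouvian subsidy equals MEB at q*: 5.97 + 1.07×18.8202 = 26.1076.

subsidy = $26.11 per unit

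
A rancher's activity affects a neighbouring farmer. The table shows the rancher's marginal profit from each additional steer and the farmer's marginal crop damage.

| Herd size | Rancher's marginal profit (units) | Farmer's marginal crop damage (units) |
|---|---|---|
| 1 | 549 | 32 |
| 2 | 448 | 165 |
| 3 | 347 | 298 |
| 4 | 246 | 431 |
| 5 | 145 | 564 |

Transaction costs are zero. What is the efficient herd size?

Bargaining reaches the level where marginal profit last exceeds marginal crop damage.
That holds through level 3 (347 ≥ 298) but not at 4 (246 < 431).

3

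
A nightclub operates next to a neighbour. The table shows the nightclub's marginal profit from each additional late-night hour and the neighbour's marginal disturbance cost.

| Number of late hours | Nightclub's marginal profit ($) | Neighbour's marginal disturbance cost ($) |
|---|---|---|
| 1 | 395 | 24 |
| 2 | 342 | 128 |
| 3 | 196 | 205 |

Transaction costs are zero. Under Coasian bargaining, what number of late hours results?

Bargaining reaches the level where marginal profit last exceeds marginal disturbance cost.
That holds through level 2 (342 ≥ 128) but not at 3 (196 < 205).

2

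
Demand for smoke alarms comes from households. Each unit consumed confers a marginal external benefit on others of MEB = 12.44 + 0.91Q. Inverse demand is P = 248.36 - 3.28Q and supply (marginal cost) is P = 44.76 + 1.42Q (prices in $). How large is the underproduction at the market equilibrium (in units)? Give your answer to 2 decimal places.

Market equilibrium (private): 44.76 + 1.42Q = 248.36 - 3.28Q → Q_m = 43.3191.
Social marginal benefit = demand + MEB = 260.80 - 2.37Q.
Set SMB = MC: 260.80 - 2.37Q = 44.76 + 1.42Q → Q* = 57.0026.
Gap = |43.3191 − 57.0026| = 13.6835.

13.68 units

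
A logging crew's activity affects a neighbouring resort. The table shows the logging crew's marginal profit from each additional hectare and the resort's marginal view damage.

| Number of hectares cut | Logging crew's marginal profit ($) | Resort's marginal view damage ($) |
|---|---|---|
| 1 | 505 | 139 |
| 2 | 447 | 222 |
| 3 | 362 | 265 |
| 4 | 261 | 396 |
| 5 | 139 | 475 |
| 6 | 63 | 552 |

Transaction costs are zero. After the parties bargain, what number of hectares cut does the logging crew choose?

3

Bargaining reaches the level where marginal profit last exceeds marginal view damage.
That holds through level 3 (362 ≥ 265) but not at 4 (261 < 396).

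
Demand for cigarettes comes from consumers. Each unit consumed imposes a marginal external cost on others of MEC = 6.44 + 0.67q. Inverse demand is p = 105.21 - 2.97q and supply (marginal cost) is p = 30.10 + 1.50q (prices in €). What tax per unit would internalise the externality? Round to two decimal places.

Social marginal benefit = demand − MEC = 98.77 - 3.64q.
Set SMB = MC: 98.77 - 3.64q = 30.10 + 1.50q → q* = 13.3599.
The Pigouvian tax equals MEC at q*: 6.44 + 0.67×13.3599 = 15.3911.

tax = €15.39 per unit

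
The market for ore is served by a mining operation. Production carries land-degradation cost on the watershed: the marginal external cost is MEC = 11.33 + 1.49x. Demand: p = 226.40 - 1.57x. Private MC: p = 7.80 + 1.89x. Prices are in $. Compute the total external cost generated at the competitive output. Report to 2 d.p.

Market equilibrium (private): 7.80 + 1.89x = 226.40 - 1.57x → x_m = 63.1792.
Total external cost = ∫₀^{x_m} (11.33 + 1.49x) dx = 11.33×63.1792 + ½×1.49×63.1792² = 3689.5708.

$3689.57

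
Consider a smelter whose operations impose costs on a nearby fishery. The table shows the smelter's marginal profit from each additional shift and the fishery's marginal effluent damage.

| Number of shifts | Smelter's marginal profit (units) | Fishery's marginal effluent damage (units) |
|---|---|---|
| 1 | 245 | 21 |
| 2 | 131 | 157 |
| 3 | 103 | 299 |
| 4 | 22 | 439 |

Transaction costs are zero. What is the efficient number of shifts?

1

Bargaining reaches the level where marginal profit last exceeds marginal effluent damage.
That holds through level 1 (245 ≥ 21) but not at 2 (131 < 157).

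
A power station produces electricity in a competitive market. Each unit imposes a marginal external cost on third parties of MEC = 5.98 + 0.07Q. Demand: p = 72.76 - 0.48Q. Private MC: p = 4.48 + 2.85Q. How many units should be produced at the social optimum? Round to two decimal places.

Social marginal cost = private MC + MEC = 10.46 + 2.92Q.
Set SMC = demand: 10.46 + 2.92Q = 72.76 - 0.48Q → Q* = 18.3235.

Q* = 18.32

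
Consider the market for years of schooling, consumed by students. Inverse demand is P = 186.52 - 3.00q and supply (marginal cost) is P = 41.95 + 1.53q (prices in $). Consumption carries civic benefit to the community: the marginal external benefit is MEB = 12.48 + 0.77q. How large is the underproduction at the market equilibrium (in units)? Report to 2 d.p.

9.85 units

Market equilibrium (private): 41.95 + 1.53q = 186.52 - 3.00q → q_m = 31.9139.
Social marginal benefit = demand + MEB = 199.00 - 2.23q.
Set SMB = MC: 199.00 - 2.23q = 41.95 + 1.53q → q* = 41.7686.
Gap = |31.9139 − 41.7686| = 9.8547.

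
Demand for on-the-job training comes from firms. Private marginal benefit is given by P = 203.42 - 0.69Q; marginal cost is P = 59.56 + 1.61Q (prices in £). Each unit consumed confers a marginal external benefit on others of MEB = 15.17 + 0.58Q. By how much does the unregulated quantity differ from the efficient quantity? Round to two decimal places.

Market equilibrium (private): 59.56 + 1.61Q = 203.42 - 0.69Q → Q_m = 62.5478.
Social marginal benefit = demand + MEB = 218.59 - 0.11Q.
Set SMB = MC: 218.59 - 0.11Q = 59.56 + 1.61Q → Q* = 92.4593.
Gap = |62.5478 − 92.4593| = 29.9115.

29.91 units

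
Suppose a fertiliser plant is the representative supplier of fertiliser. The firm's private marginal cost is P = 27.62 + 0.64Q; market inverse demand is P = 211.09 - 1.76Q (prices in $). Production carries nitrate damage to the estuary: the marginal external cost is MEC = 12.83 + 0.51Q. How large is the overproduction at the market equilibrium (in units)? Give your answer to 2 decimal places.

Market equilibrium (private): 27.62 + 0.64Q = 211.09 - 1.76Q → Q_m = 76.4458.
Social marginal cost = private MC + MEC = 40.45 + 1.15Q.
Set SMC = demand: 40.45 + 1.15Q = 211.09 - 1.76Q → Q* = 58.6392.
Gap = |76.4458 − 58.6392| = 17.8066.

17.81 units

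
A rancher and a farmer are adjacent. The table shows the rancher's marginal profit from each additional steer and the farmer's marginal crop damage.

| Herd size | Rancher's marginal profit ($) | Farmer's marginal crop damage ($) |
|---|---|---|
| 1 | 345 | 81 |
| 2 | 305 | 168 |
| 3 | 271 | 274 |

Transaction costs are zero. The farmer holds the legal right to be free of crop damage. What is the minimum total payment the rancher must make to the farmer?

Efficient level: marginal profit ≥ marginal crop damage through level 2, so k* = 2.
With the farmer holding the right, the rancher must at least compensate total damage at k*: 81 + 168 = 249.

$249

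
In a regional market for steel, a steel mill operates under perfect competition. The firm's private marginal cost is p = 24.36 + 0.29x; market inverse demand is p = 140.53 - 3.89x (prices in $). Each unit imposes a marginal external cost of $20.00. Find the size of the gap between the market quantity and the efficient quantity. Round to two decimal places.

4.78 units

Market equilibrium (private): 24.36 + 0.29x = 140.53 - 3.89x → x_m = 27.7919.
Social marginal cost = private MC + MEC = 44.36 + 0.29x.
Set SMC = demand: 44.36 + 0.29x = 140.53 - 3.89x → x* = 23.0072.
Gap = |27.7919 − 23.0072| = 4.7847.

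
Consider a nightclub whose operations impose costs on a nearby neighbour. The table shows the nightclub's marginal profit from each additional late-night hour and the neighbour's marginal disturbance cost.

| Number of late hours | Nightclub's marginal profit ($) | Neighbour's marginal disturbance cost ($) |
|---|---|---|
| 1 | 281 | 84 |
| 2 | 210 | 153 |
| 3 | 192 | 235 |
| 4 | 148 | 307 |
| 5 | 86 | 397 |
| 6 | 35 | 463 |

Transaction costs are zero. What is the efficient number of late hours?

2

Bargaining reaches the level where marginal profit last exceeds marginal disturbance cost.
That holds through level 2 (210 ≥ 153) but not at 3 (192 < 235).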